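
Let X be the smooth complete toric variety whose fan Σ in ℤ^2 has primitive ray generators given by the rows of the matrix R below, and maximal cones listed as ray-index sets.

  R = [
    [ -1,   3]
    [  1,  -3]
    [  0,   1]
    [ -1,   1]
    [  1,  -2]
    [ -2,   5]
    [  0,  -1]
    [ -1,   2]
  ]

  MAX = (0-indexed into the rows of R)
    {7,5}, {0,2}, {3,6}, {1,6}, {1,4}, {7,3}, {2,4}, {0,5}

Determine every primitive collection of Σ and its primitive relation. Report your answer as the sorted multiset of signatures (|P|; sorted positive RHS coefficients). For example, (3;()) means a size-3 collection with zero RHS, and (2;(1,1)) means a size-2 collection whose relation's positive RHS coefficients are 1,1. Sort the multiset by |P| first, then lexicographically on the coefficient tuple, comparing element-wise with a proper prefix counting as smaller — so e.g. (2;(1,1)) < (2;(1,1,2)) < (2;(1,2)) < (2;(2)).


The 20 primitive collections of Σ (r=8, n=2):

  P = {0,1}:  v_{0} + v_{1} = 0 ; sig = (2;())
  P = {2,6}:  v_{2} + v_{6} = 0 ; sig = (2;())
  P = {4,7}:  v_{4} + v_{7} = 0 ; sig = (2;())
  P = {0,4}:  v_{0} + v_{4} = v_{2} ; sig = (2;(1))
  P = {0,6}:  v_{0} + v_{6} = v_{7} ; sig = (2;(1))
  P = {0,7}:  v_{0} + v_{7} = v_{5} ; sig = (2;(1))
  P = {1,2}:  v_{1} + v_{2} = v_{4} ; sig = (2;(1))
  P = {1,5}:  v_{1} + v_{5} = v_{7} ; sig = (2;(1))
  P = {1,7}:  v_{1} + v_{7} = v_{6} ; sig = (2;(1))
  P = {2,3}:  v_{2} + v_{3} = v_{7} ; sig = (2;(1))
  P = {2,7}:  v_{2} + v_{7} = v_{0} ; sig = (2;(1))
  P = {3,4}:  v_{3} + v_{4} = v_{6} ; sig = (2;(1))
  P = {4,5}:  v_{4} + v_{5} = v_{0} ; sig = (2;(1))
  P = {4,6}:  v_{4} + v_{6} = v_{1} ; sig = (2;(1))
  P = {6,7}:  v_{6} + v_{7} = v_{3} ; sig = (2;(1))
  P = {0,3}:  v_{0} + v_{3} = 2·v_{7} ; sig = (2;(2))
  P = {1,3}:  v_{1} + v_{3} = 2·v_{6} ; sig = (2;(2))
  P = {2,5}:  v_{2} + v_{5} = 2·v_{0} ; sig = (2;(2))
  P = {5,6}:  v_{5} + v_{6} = 2·v_{7} ; sig = (2;(2))
  P = {3,5}:  v_{3} + v_{5} = 3·v_{7} ; sig = (2;(3))

so the primitive-relation signature multiset is
{ (2;()) ×3,  (2;(1)) ×12,  (2;(2)) ×4,  (2;(3)) }


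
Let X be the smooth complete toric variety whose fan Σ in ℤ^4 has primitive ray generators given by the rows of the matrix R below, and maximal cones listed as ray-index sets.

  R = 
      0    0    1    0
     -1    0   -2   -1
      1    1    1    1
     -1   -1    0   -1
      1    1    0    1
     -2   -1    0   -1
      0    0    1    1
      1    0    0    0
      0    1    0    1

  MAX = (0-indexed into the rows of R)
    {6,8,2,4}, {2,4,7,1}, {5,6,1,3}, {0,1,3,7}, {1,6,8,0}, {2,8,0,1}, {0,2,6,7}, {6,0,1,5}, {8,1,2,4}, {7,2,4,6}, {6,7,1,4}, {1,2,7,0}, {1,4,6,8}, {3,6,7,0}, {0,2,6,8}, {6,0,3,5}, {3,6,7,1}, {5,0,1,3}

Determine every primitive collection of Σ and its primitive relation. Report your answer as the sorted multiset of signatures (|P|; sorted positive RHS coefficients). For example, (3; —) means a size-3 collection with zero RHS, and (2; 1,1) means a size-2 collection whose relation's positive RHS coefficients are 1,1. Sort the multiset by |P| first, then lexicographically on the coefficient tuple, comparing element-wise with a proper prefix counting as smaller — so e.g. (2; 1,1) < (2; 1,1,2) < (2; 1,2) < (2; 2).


|primitive collections| = 12. Relations:

  {3,4}:  v_{3} + v_{4} = 0  →  sig = (2; —)
  {0,4}:  v_{0} + v_{4} = v_{2}  →  sig = (2; 1)
  {2,3}:  v_{2} + v_{3} = v_{0}  →  sig = (2; 1)
  {5,7}:  v_{5} + v_{7} = v_{3}  →  sig = (2; 1)
  {7,8}:  v_{7} + v_{8} = v_{4}  →  sig = (2; 1)
  {3,8}:  v_{3} + v_{8} = v_{0} + v_{1} + v_{6}  →  sig = (2; 1,1,1)
  {4,5}:  v_{4} + v_{5} = v_{0} + v_{1} + v_{6}  →  sig = (2; 1,1,1)
  {2,5}:  v_{2} + v_{5} = 2·v_{0} + v_{1} + v_{6}  →  sig = (2; 1,1,2)
  {5,8}:  v_{5} + v_{8} = 2·v_{0} + 2·v_{1} + 2·v_{6}  →  sig = (2; 2,2,2)
  {1,2,6}:  v_{1} + v_{2} + v_{6} = v_{8}  →  sig = (3; 1)
  {0,1,6,7}:  v_{0} + v_{1} + v_{6} + v_{7} = 0  →  sig = (4; —)
  {0,1,3,6}:  v_{0} + v_{1} + v_{3} + v_{6} = v_{5}  →  sig = (4; 1)

Hence PRS(X_Σ) =
{ (2; —),  (2; 1) ×4,  (2; 1,1,1) ×2,  (2; 1,1,2),  (2; 2,2,2),  (3; 1),  (4; —),  (4; 1) }


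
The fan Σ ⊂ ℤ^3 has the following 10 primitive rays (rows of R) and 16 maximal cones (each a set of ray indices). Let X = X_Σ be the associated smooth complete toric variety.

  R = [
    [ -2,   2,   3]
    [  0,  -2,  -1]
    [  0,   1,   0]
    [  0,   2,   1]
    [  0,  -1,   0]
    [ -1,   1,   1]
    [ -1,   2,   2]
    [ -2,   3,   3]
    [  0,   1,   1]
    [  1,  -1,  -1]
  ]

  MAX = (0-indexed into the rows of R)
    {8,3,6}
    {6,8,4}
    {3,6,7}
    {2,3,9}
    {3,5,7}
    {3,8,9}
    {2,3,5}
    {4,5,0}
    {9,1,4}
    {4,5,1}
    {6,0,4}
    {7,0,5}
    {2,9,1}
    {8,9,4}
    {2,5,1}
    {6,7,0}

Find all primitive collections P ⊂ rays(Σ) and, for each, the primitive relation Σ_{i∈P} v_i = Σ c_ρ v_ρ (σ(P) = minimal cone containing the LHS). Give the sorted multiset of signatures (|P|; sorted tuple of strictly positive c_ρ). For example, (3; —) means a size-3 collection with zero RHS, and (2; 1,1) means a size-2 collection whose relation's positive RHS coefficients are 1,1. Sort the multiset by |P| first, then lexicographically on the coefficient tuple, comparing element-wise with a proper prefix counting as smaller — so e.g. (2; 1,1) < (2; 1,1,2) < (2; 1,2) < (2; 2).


21 collections generate NE(X_Σ); each relation:

  P = {1,3}:  v_{1} + v_{3} = 0  ⇒ sig = (2; —)
  P = {2,4}:  v_{2} + v_{4} = 0  ⇒ sig = (2; —)
  P = {5,9}:  v_{5} + v_{9} = 0  ⇒ sig = (2; —)
  P = {0,2}:  v_{0} + v_{2} = v_{7}  ⇒ sig = (2; 1)
  P = {1,8}:  v_{1} + v_{8} = v_{4}  ⇒ sig = (2; 1)
  P = {2,8}:  v_{2} + v_{8} = v_{3}  ⇒ sig = (2; 1)
  P = {3,4}:  v_{3} + v_{4} = v_{8}  ⇒ sig = (2; 1)
  P = {4,7}:  v_{4} + v_{7} = v_{0}  ⇒ sig = (2; 1)
  P = {5,6}:  v_{5} + v_{6} = v_{7}  ⇒ sig = (2; 1)
  P = {5,8}:  v_{5} + v_{8} = v_{6}  ⇒ sig = (2; 1)
  P = {6,9}:  v_{6} + v_{9} = v_{8}  ⇒ sig = (2; 1)
  P = {7,9}:  v_{7} + v_{9} = v_{6}  ⇒ sig = (2; 1)
  P = {0,9}:  v_{0} + v_{9} = v_{4} + v_{6}  ⇒ sig = (2; 1,1)
  P = {1,6}:  v_{1} + v_{6} = v_{4} + v_{5}  ⇒ sig = (2; 1,1)
  P = {2,6}:  v_{2} + v_{6} = v_{3} + v_{5}  ⇒ sig = (2; 1,1)
  P = {0,8}:  v_{0} + v_{8} = v_{4} + 2·v_{6}  ⇒ sig = (2; 1,2)
  P = {1,7}:  v_{1} + v_{7} = v_{4} + 2·v_{5}  ⇒ sig = (2; 1,2)
  P = {2,7}:  v_{2} + v_{7} = v_{3} + 2·v_{5}  ⇒ sig = (2; 1,2)
  P = {0,3}:  v_{0} + v_{3} = 2·v_{6}  ⇒ sig = (2; 2)
  P = {7,8}:  v_{7} + v_{8} = 2·v_{6}  ⇒ sig = (2; 2)
  P = {0,1}:  v_{0} + v_{1} = 2·v_{4} + 2·v_{5}  ⇒ sig = (2; 2,2)

so the primitive-relation signature multiset is
    (2; —)
    (2; —)
    (2; —)
    (2; 1)
    (2; 1)
    (2; 1)
    (2; 1)
    (2; 1)
    (2; 1)
    (2; 1)
    (2; 1)
    (2; 1)
    (2; 1,1)
    (2; 1,1)
    (2; 1,1)
    (2; 1,2)
    (2; 1,2)
    (2; 1,2)
    (2; 2)
    (2; 2)
    (2; 2,2)


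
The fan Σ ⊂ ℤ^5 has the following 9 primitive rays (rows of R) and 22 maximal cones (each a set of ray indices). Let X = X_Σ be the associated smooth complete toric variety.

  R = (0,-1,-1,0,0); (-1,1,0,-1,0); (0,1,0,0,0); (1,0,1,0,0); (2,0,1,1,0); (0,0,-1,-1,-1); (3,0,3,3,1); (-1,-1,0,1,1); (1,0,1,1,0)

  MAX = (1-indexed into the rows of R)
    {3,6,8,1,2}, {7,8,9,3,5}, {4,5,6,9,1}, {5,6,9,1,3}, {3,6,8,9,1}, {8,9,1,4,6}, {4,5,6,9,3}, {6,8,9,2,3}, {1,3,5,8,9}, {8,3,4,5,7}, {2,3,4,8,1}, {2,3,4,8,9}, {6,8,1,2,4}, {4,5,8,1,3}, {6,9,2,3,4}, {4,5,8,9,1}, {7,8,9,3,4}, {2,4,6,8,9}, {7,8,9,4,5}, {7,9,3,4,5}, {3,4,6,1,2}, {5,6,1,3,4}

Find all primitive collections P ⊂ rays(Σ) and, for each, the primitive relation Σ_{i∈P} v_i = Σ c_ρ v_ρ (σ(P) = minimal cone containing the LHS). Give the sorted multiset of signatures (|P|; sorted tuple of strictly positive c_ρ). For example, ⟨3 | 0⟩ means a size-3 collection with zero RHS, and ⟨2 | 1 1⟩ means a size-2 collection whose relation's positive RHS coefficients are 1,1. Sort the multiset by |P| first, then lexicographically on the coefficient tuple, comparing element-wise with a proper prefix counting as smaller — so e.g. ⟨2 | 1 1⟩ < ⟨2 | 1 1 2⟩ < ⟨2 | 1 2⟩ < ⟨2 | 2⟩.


|primitive collections| = 9. Relations:

  {2,5}:  v_{2} + v_{5} = v_{3} + v_{4}  →  sig = ⟨2 | 1 1⟩
  {6,7}:  v_{6} + v_{7} = v_{5} + v_{9}  →  sig = ⟨2 | 1 1⟩
  {2,7}:  v_{2} + v_{7} = 2·v_{3} + 2·v_{4} + v_{8} + v_{9}  →  sig = ⟨2 | 1 1 2 2⟩
  {1,7}:  v_{1} + v_{7} = 2·v_{5} + v_{8}  →  sig = ⟨2 | 1 2⟩
  {1,2,9}:  v_{1} + v_{2} + v_{9} = 0  →  sig = ⟨3 | 0⟩
  {5,6,8}:  v_{5} + v_{6} + v_{8} = v_{1} + v_{9}  →  sig = ⟨3 | 1 1⟩
  {3,4,6,8}:  v_{3} + v_{4} + v_{6} + v_{8} = 0  →  sig = ⟨4 | 0⟩
  {1,3,4,9}:  v_{1} + v_{3} + v_{4} + v_{9} = v_{5}  →  sig = ⟨4 | 1⟩
  {3,4,5,8,9}:  v_{3} + v_{4} + v_{5} + v_{8} + v_{9} = v_{7}  →  sig = ⟨5 | 1⟩

so the primitive-relation signature multiset is
    ⟨2 | 1 1⟩
    ⟨2 | 1 1⟩
    ⟨2 | 1 1 2 2⟩
    ⟨2 | 1 2⟩
    ⟨3 | 0⟩
    ⟨3 | 1 1⟩
    ⟨4 | 0⟩
    ⟨4 | 1⟩
    ⟨5 | 1⟩


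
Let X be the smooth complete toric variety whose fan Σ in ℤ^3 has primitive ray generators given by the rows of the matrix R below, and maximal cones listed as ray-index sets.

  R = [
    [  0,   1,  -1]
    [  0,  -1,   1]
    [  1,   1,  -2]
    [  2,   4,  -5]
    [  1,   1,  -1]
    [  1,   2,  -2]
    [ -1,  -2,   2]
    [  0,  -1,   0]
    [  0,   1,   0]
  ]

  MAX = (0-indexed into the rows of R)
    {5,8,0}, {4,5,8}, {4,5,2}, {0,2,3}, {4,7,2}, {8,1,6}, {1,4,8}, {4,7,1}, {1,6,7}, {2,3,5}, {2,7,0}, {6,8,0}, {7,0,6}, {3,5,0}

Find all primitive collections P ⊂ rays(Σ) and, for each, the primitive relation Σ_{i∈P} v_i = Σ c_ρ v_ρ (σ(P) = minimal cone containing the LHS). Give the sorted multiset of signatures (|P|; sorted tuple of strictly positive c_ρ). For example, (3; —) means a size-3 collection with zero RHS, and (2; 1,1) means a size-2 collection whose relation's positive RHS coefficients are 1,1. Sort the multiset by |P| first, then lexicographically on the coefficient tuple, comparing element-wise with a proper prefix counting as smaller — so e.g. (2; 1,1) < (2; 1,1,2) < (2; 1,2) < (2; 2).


The 16 primitive collections of Σ (r=9, n=3):

  {0,1}:  v_{0} + v_{1} = 0 ; sig = (2; —)
  {5,6}:  v_{5} + v_{6} = 0 ; sig = (2; —)
  {7,8}:  v_{7} + v_{8} = 0 ; sig = (2; —)
  {0,4}:  v_{0} + v_{4} = v_{5} ; sig = (2; 1)
  {1,5}:  v_{1} + v_{5} = v_{4} ; sig = (2; 1)
  {2,6}:  v_{2} + v_{6} = v_{7} ; sig = (2; 1)
  {2,8}:  v_{2} + v_{8} = v_{5} ; sig = (2; 1)
  {4,6}:  v_{4} + v_{6} = v_{1} ; sig = (2; 1)
  {5,7}:  v_{5} + v_{7} = v_{2} ; sig = (2; 1)
  {1,2}:  v_{1} + v_{2} = v_{4} + v_{7} ; sig = (2; 1,1)
  {1,3}:  v_{1} + v_{3} = v_{2} + v_{5} ; sig = (2; 1,1)
  {3,6}:  v_{3} + v_{6} = v_{0} + v_{2} ; sig = (2; 1,1)
  {3,4}:  v_{3} + v_{4} = v_{2} + 2·v_{5} ; sig = (2; 1,2)
  {3,7}:  v_{3} + v_{7} = v_{0} + 2·v_{2} ; sig = (2; 1,2)
  {3,8}:  v_{3} + v_{8} = v_{0} + 2·v_{5} ; sig = (2; 1,2)
  {0,2,5}:  v_{0} + v_{2} + v_{5} = v_{3} ; sig = (3; 1)

Signatures (|P|; sorted positive RHS coefficients), sorted:
[(2; —), (2; —), (2; —), (2; 1), (2; 1), (2; 1), (2; 1), (2; 1), (2; 1), (2; 1,1), (2; 1,1), (2; 1,1), (2; 1,2), (2; 1,2), (2; 1,2), (3; 1)]


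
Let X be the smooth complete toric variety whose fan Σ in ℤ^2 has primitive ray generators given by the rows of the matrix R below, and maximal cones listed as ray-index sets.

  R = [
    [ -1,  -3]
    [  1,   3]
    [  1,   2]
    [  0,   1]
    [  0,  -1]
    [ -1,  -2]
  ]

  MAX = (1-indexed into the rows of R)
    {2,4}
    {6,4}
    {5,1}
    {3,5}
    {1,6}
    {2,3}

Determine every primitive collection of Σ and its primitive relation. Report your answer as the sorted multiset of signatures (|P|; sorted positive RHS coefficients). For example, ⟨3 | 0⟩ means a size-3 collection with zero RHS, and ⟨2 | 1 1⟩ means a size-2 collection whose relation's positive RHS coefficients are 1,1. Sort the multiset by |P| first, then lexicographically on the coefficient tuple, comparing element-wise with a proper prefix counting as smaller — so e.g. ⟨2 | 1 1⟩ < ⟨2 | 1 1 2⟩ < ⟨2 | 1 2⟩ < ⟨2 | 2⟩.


Δ(Σ) — 6 vertices, 9 min non-faces:

  {1,2}:  v_{1} + v_{2} = 0  so sig = ⟨2 | 0⟩
  {3,6}:  v_{3} + v_{6} = 0  so sig = ⟨2 | 0⟩
  {4,5}:  v_{4} + v_{5} = 0  so sig = ⟨2 | 0⟩
  {1,3}:  v_{1} + v_{3} = v_{5}  so sig = ⟨2 | 1⟩
  {1,4}:  v_{1} + v_{4} = v_{6}  so sig = ⟨2 | 1⟩
  {2,5}:  v_{2} + v_{5} = v_{3}  so sig = ⟨2 | 1⟩
  {2,6}:  v_{2} + v_{6} = v_{4}  so sig = ⟨2 | 1⟩
  {3,4}:  v_{3} + v_{4} = v_{2}  so sig = ⟨2 | 1⟩
  {5,6}:  v_{5} + v_{6} = v_{1}  so sig = ⟨2 | 1⟩

Hence PRS(X_Σ) =
    |P|=2: 9 collections, coeffs (), (), (), (1), (1), (1), (1), (1), (1)


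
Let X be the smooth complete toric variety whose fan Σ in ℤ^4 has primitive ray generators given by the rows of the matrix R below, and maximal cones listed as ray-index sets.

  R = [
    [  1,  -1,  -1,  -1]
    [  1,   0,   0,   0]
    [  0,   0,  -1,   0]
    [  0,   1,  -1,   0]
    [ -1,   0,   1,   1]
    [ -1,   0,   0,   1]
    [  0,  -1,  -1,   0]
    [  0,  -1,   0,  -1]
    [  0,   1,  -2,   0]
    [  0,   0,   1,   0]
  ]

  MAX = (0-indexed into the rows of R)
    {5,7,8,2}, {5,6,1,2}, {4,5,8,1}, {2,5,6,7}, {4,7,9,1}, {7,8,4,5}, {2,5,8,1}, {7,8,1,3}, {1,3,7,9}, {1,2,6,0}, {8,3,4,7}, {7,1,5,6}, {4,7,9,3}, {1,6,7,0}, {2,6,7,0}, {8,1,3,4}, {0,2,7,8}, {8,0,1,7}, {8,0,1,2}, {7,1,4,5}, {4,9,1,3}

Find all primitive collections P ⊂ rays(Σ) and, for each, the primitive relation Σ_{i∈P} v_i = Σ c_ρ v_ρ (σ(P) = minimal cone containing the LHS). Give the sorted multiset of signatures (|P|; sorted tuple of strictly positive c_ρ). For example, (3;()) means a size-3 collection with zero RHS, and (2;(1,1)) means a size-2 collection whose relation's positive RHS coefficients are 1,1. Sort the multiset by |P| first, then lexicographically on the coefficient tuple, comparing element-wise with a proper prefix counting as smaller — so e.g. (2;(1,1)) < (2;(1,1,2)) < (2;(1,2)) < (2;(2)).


Σ has 18 primitive collections:

  • {2,9}:  v_{2} + v_{9} = 0  ⇒ sig = (2;())
  • {0,5}:  v_{0} + v_{5} = v_{6}  ⇒ sig = (2;(1))
  • {2,3}:  v_{2} + v_{3} = v_{8}  ⇒ sig = (2;(1))
  • {2,4}:  v_{2} + v_{4} = v_{5}  ⇒ sig = (2;(1))
  • {5,9}:  v_{5} + v_{9} = v_{4}  ⇒ sig = (2;(1))
  • {8,9}:  v_{8} + v_{9} = v_{3}  ⇒ sig = (2;(1))
  • {0,9}:  v_{0} + v_{9} = v_{1} + v_{7}  ⇒ sig = (2;(1,1))
  • {3,5}:  v_{3} + v_{5} = v_{4} + v_{8}  ⇒ sig = (2;(1,1))
  • {0,3}:  v_{0} + v_{3} = v_{1} + v_{7} + v_{8}  ⇒ sig = (2;(1,1,1))
  • {0,4}:  v_{0} + v_{4} = v_{1} + v_{5} + v_{7}  ⇒ sig = (2;(1,1,1))
  • {6,9}:  v_{6} + v_{9} = v_{1} + v_{5} + v_{7}  ⇒ sig = (2;(1,1,1))
  • {4,6}:  v_{4} + v_{6} = v_{1} + 2·v_{5} + v_{7}  ⇒ sig = (2;(1,1,2))
  • {3,6}:  v_{3} + v_{6} = 2·v_{2}  ⇒ sig = (2;(2))
  • {6,8}:  v_{6} + v_{8} = 3·v_{2}  ⇒ sig = (2;(3))
  • {1,2,7}:  v_{1} + v_{2} + v_{7} = v_{0}  ⇒ sig = (3;(1))
  • {1,3,4,7}:  v_{1} + v_{3} + v_{4} + v_{7} = 0  ⇒ sig = (4;())
  • {1,4,7,8}:  v_{1} + v_{4} + v_{7} + v_{8} = v_{2}  ⇒ sig = (4;(1))
  • {1,5,7,8}:  v_{1} + v_{5} + v_{7} + v_{8} = 2·v_{2}  ⇒ sig = (4;(2))

so the primitive-relation signature multiset is
    |P|=2: 14 collections, coeffs (), (1), (1), (1), (1), (1), (1,1), (1,1), (1,1,1), (1,1,1), (1,1,1), (1,1,2), (2), (3)
    |P|=3: 1 collection, coeffs (1)
    |P|=4: 3 collections, coeffs (), (1), (2)


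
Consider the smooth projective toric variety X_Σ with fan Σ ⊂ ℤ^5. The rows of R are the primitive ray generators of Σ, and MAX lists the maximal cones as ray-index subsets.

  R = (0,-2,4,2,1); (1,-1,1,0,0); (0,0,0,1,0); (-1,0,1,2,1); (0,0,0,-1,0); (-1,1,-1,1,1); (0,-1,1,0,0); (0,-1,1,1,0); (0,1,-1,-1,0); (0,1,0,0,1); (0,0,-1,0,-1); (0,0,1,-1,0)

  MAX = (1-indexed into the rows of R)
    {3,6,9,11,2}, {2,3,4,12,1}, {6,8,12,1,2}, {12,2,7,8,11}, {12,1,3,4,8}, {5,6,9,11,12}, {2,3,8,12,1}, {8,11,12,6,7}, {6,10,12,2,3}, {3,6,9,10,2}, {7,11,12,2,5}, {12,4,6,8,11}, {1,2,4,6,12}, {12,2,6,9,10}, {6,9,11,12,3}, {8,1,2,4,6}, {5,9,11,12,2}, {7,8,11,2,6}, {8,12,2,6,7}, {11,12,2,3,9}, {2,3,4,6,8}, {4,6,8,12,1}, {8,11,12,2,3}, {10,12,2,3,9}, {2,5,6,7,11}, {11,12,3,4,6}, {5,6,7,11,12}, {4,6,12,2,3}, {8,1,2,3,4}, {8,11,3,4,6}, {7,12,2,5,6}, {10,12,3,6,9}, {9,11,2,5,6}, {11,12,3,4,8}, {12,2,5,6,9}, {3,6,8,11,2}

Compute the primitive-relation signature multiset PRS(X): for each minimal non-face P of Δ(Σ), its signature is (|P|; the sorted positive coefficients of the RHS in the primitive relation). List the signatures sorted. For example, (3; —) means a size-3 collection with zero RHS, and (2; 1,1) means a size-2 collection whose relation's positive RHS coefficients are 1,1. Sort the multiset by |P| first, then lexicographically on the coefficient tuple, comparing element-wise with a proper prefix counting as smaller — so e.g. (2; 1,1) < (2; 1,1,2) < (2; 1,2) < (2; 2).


Δ(Σ) — 12 vertices, 24 min non-faces:

  {3,5}:  v_{3} + v_{5} = 0  →  sig = (2; —)
  {8,9}:  v_{8} + v_{9} = 0  →  sig = (2; —)
  {3,7}:  v_{3} + v_{7} = v_{8}  →  sig = (2; 1)
  {5,8}:  v_{5} + v_{8} = v_{7}  →  sig = (2; 1)
  {7,9}:  v_{7} + v_{9} = v_{5}  →  sig = (2; 1)
  {10,11}:  v_{10} + v_{11} = v_{3} + v_{9}  →  sig = (2; 1,1)
  {1,9}:  v_{1} + v_{9} = v_{2} + v_{4} + v_{12}  →  sig = (2; 1,1,1)
  {4,5}:  v_{4} + v_{5} = v_{6} + v_{8} + v_{12}  →  sig = (2; 1,1,1)
  {4,9}:  v_{4} + v_{9} = v_{3} + v_{6} + v_{12}  →  sig = (2; 1,1,1)
  {7,10}:  v_{7} + v_{10} = v_{2} + v_{6} + v_{12}  →  sig = (2; 1,1,1)
  {5,10}:  v_{5} + v_{10} = v_{2} + v_{6} + v_{9} + v_{12}  →  sig = (2; 1,1,1,1)
  {8,10}:  v_{8} + v_{10} = v_{2} + v_{3} + v_{6} + v_{12}  →  sig = (2; 1,1,1,1)
  {1,10}:  v_{1} + v_{10} = 2·v_{2} + v_{3} + v_{4} + v_{6} + 2·v_{12}  →  sig = (2; 1,1,1,2,2)
  {1,11}:  v_{1} + v_{11} = v_{3} + 2·v_{8} + v_{12}  →  sig = (2; 1,1,2)
  {4,7}:  v_{4} + v_{7} = v_{6} + 2·v_{8} + v_{12}  →  sig = (2; 1,1,2)
  {1,5}:  v_{1} + v_{5} = v_{2} + v_{6} + 2·v_{8} + 2·v_{12}  →  sig = (2; 1,1,2,2)
  {1,7}:  v_{1} + v_{7} = v_{2} + v_{6} + 3·v_{8} + 2·v_{12}  →  sig = (2; 1,1,2,3)
  {4,10}:  v_{4} + v_{10} = v_{2} + 2·v_{3} + 2·v_{6} + 2·v_{12}  →  sig = (2; 1,2,2,2)
  {2,4,11}:  v_{2} + v_{4} + v_{11} = v_{3} + v_{8}  →  sig = (3; 1,1)
  {1,3,6}:  v_{1} + v_{3} + v_{6} = v_{2} + 2·v_{4}  →  sig = (3; 1,2)
  {2,6,11,12}:  v_{2} + v_{6} + v_{11} + v_{12} = 0  →  sig = (4; —)
  {2,4,8,12}:  v_{2} + v_{4} + v_{8} + v_{12} = v_{1}  →  sig = (4; 1)
  {3,6,8,12}:  v_{3} + v_{6} + v_{8} + v_{12} = v_{4}  →  sig = (4; 1)
  {2,3,6,9,12}:  v_{2} + v_{3} + v_{6} + v_{9} + v_{12} = v_{10}  →  sig = (5; 1)

Hence PRS(X_Σ) =
[(2; —), (2; —), (2; 1), (2; 1), (2; 1), (2; 1,1), (2; 1,1,1), (2; 1,1,1), (2; 1,1,1), (2; 1,1,1), (2; 1,1,1,1), (2; 1,1,1,1), (2; 1,1,1,2,2), (2; 1,1,2), (2; 1,1,2), (2; 1,1,2,2), (2; 1,1,2,3), (2; 1,2,2,2), (3; 1,1), (3; 1,2), (4; —), (4; 1), (4; 1), (5; 1)]


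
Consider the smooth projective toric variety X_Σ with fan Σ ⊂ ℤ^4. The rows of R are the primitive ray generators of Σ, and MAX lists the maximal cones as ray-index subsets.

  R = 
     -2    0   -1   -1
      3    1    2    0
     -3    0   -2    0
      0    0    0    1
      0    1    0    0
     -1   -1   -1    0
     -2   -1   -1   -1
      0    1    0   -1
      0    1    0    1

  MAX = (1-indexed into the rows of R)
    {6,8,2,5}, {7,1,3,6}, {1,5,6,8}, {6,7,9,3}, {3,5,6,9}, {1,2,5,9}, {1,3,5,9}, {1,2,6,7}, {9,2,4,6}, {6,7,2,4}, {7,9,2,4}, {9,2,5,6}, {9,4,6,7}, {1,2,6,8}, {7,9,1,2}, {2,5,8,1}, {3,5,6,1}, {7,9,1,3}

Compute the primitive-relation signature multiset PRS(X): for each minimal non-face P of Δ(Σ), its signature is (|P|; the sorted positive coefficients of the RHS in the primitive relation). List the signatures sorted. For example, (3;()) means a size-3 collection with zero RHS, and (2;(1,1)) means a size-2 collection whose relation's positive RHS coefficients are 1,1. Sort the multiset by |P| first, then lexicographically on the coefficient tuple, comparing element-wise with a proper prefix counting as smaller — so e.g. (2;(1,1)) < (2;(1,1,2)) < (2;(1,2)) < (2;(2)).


12 minimal non-faces of Δ(Σ) (on 9 rays):

  • {2,3}:  v_{2} + v_{3} = v_{5}  →  sig = (2;(1))
  • {4,5}:  v_{4} + v_{5} = v_{9}  →  sig = (2;(1))
  • {4,8}:  v_{4} + v_{8} = v_{5}  →  sig = (2;(1))
  • {5,7}:  v_{5} + v_{7} = v_{1}  →  sig = (2;(1))
  • {1,4}:  v_{1} + v_{4} = v_{7} + v_{9}  →  sig = (2;(1,1))
  • {3,4}:  v_{3} + v_{4} = v_{6} + v_{7} + 2·v_{9}  →  sig = (2;(1,1,2))
  • {3,8}:  v_{3} + v_{8} = v_{1} + 2·v_{5} + v_{6}  →  sig = (2;(1,1,2))
  • {7,8}:  v_{7} + v_{8} = 2·v_{1} + v_{2} + v_{6}  →  sig = (2;(1,1,2))
  • {8,9}:  v_{8} + v_{9} = 2·v_{5}  →  sig = (2;(2))
  • {1,6,9}:  v_{1} + v_{6} + v_{9} = v_{3}  →  sig = (3;(1))
  • {2,6,7,9}:  v_{2} + v_{6} + v_{7} + v_{9} = 0  →  sig = (4;())
  • {1,2,5,6}:  v_{1} + v_{2} + v_{5} + v_{6} = v_{8}  →  sig = (4;(1))

Sorted signature multiset PRS(X):
{ (2;(1)) ×4,  (2;(1,1)),  (2;(1,1,2)) ×3,  (2;(2)),  (3;(1)),  (4;()),  (4;(1)) }


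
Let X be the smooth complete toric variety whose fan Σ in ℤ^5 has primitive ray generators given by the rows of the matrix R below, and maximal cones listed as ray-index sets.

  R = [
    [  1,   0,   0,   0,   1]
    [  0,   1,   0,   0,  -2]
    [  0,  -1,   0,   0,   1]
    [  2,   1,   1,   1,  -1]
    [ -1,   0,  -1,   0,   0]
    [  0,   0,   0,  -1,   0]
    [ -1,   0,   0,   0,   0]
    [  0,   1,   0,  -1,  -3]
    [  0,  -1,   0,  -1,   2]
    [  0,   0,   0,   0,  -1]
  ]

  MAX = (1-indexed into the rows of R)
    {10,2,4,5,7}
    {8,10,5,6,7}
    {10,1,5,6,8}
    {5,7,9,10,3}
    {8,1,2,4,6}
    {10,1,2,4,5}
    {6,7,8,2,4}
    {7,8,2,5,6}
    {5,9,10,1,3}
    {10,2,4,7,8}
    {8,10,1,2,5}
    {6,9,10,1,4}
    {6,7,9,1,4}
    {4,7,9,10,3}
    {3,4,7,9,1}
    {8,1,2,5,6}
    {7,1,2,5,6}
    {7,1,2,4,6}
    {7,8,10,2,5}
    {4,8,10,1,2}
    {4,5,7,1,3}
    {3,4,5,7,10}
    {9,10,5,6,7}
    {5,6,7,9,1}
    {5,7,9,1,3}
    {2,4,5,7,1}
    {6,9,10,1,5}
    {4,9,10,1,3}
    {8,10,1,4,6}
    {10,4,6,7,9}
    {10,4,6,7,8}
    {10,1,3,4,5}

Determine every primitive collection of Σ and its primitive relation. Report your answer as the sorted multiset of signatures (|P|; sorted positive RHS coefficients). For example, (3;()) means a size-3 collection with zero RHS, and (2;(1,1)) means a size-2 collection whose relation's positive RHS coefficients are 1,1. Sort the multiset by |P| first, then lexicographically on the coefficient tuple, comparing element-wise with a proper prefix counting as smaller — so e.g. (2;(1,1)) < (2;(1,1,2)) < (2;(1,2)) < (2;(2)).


11 collections generate NE(X_Σ); each relation:

  {2,3}:  v_{2} + v_{3} = v_{10}  ⇒ sig = (2;(1))
  {2,9}:  v_{2} + v_{9} = v_{6}  ⇒ sig = (2;(1))
  {3,6}:  v_{3} + v_{6} = v_{9} + v_{10}  ⇒ sig = (2;(1,1))
  {3,8}:  v_{3} + v_{8} = v_{6} + 2·v_{10}  ⇒ sig = (2;(1,2))
  {8,9}:  v_{8} + v_{9} = 2·v_{6} + v_{10}  ⇒ sig = (2;(1,2))
  {1,7,10}:  v_{1} + v_{7} + v_{10} = 0  ⇒ sig = (3;())
  {2,6,10}:  v_{2} + v_{6} + v_{10} = v_{8}  ⇒ sig = (3;(1))
  {4,5,9}:  v_{4} + v_{5} + v_{9} = v_{1}  ⇒ sig = (3;(1))
  {1,7,8}:  v_{1} + v_{7} + v_{8} = v_{2} + v_{6}  ⇒ sig = (3;(1,1))
  {4,5,6}:  v_{4} + v_{5} + v_{6} = v_{1} + v_{2}  ⇒ sig = (3;(1,1))
  {4,5,8}:  v_{4} + v_{5} + v_{8} = v_{1} + 2·v_{2} + v_{10}  ⇒ sig = (3;(1,1,2))

Sorted signature multiset PRS(X):
    |P|=2: 5 collections, coeffs (1), (1), (1,1), (1,2), (1,2)
    |P|=3: 6 collections, coeffs (), (1), (1), (1,1), (1,1), (1,1,2)


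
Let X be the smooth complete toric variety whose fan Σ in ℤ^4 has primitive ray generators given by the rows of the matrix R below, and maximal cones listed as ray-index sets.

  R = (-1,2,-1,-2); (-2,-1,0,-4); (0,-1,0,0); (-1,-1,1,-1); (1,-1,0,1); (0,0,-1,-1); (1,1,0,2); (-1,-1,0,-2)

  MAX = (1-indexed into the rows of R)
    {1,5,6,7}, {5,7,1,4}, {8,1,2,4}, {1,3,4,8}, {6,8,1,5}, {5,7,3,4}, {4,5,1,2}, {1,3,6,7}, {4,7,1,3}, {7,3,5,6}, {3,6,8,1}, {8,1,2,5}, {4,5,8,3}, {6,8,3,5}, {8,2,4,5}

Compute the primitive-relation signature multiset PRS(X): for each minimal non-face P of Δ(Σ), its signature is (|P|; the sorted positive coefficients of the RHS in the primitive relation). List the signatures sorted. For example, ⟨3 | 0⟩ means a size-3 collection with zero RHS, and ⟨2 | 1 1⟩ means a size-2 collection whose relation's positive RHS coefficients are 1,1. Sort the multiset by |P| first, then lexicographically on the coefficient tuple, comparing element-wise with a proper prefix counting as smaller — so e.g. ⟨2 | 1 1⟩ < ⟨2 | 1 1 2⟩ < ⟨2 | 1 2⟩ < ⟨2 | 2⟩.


|primitive collections| = 7. Relations:

  {7,8}:  v_{7} + v_{8} = 0  →  sig = ⟨2 | 0⟩
  {4,6}:  v_{4} + v_{6} = v_{8}  →  sig = ⟨2 | 1⟩
  {2,7}:  v_{2} + v_{7} = v_{1} + v_{4} + v_{5}  →  sig = ⟨2 | 1 1 1⟩
  {2,6}:  v_{2} + v_{6} = v_{1} + v_{5} + 2·v_{8}  →  sig = ⟨2 | 1 1 2⟩
  {2,3}:  v_{2} + v_{3} = 2·v_{8}  →  sig = ⟨2 | 2⟩
  {1,3,5}:  v_{1} + v_{3} + v_{5} = v_{6}  →  sig = ⟨3 | 1⟩
  {1,4,5,8}:  v_{1} + v_{4} + v_{5} + v_{8} = v_{2}  →  sig = ⟨4 | 1⟩

Hence PRS(X_Σ) =
{ ⟨2 | 0⟩,  ⟨2 | 1⟩,  ⟨2 | 1 1 1⟩,  ⟨2 | 1 1 2⟩,  ⟨2 | 2⟩,  ⟨3 | 1⟩,  ⟨4 | 1⟩ }


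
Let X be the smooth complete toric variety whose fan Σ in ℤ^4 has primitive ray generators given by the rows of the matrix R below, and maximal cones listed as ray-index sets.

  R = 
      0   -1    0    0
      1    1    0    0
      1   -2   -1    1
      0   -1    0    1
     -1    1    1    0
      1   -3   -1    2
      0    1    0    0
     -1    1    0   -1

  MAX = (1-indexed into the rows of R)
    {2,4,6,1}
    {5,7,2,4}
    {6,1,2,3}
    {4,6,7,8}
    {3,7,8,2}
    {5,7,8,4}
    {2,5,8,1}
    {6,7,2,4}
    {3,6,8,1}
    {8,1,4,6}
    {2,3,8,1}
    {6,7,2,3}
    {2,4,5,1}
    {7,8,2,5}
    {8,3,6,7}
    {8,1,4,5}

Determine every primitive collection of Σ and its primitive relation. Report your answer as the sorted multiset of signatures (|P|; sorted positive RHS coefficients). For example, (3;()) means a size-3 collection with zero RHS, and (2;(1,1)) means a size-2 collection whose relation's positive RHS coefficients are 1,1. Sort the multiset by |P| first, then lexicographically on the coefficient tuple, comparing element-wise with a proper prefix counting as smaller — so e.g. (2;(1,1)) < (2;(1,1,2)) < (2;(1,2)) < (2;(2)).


6 minimal non-faces of Δ(Σ) (on 8 rays):

  P = {1,7}:  v_{1} + v_{7} = 0  ⇒ sig = (2;())
  P = {3,4}:  v_{3} + v_{4} = v_{6}  ⇒ sig = (2;(1))
  P = {3,5}:  v_{3} + v_{5} = v_{4}  ⇒ sig = (2;(1))
  P = {5,6}:  v_{5} + v_{6} = 2·v_{4}  ⇒ sig = (2;(2))
  P = {2,4,8}:  v_{2} + v_{4} + v_{8} = v_{7}  ⇒ sig = (3;(1))
  P = {2,6,8}:  v_{2} + v_{6} + v_{8} = v_{3} + v_{7}  ⇒ sig = (3;(1,1))

Signatures (|P|; sorted positive RHS coefficients), sorted:
[(2;()), (2;(1)), (2;(1)), (2;(2)), (3;(1)), (3;(1,1))]


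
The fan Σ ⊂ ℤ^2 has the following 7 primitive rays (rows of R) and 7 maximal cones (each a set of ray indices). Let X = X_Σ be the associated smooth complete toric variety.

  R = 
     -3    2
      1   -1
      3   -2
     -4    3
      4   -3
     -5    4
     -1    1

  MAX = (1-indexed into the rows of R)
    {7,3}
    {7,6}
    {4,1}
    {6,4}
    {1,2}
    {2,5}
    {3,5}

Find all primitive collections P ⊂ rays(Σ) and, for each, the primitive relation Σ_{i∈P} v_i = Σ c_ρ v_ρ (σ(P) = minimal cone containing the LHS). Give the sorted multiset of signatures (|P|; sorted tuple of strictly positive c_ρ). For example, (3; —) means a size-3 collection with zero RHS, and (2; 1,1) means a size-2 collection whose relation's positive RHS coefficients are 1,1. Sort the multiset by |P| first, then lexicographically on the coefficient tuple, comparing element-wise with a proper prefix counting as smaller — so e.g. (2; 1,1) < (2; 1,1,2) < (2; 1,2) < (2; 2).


The 14 primitive collections of Σ (r=7, n=2):

  P = {1,3}:  v_{1} + v_{3} = 0  ⟹  sig = (2; —)
  P = {2,7}:  v_{2} + v_{7} = 0  ⟹  sig = (2; —)
  P = {4,5}:  v_{4} + v_{5} = 0  ⟹  sig = (2; —)
  P = {1,5}:  v_{1} + v_{5} = v_{2}  ⟹  sig = (2; 1)
  P = {1,7}:  v_{1} + v_{7} = v_{4}  ⟹  sig = (2; 1)
  P = {2,3}:  v_{2} + v_{3} = v_{5}  ⟹  sig = (2; 1)
  P = {2,4}:  v_{2} + v_{4} = v_{1}  ⟹  sig = (2; 1)
  P = {2,6}:  v_{2} + v_{6} = v_{4}  ⟹  sig = (2; 1)
  P = {3,4}:  v_{3} + v_{4} = v_{7}  ⟹  sig = (2; 1)
  P = {4,7}:  v_{4} + v_{7} = v_{6}  ⟹  sig = (2; 1)
  P = {5,6}:  v_{5} + v_{6} = v_{7}  ⟹  sig = (2; 1)
  P = {5,7}:  v_{5} + v_{7} = v_{3}  ⟹  sig = (2; 1)
  P = {1,6}:  v_{1} + v_{6} = 2·v_{4}  ⟹  sig = (2; 2)
  P = {3,6}:  v_{3} + v_{6} = 2·v_{7}  ⟹  sig = (2; 2)

Signatures (|P|; sorted positive RHS coefficients), sorted:
    |P|=2: 14 collections, coeffs (), (), (), (1), (1), (1), (1), (1), (1), (1), (1), (1), (2), (2)


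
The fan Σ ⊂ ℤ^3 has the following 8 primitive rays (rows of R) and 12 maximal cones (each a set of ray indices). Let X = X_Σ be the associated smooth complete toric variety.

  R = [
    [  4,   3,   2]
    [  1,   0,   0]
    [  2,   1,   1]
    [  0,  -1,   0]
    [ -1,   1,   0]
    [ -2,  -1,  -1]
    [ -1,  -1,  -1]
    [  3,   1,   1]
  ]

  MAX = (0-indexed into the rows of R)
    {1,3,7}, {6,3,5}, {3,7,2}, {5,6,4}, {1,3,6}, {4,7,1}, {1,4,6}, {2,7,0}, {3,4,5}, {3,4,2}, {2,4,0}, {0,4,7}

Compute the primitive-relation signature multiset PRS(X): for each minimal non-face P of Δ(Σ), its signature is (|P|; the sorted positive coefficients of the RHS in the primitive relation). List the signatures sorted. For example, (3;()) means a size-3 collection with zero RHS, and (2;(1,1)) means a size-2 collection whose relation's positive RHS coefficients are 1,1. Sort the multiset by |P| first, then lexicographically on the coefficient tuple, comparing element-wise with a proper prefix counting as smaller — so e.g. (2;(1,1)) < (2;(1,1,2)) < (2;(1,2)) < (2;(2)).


|primitive collections| = 14. Relations:

  {2,5}:  v_{2} + v_{5} = 0  ⇒ sig = (2;())
  {1,2}:  v_{1} + v_{2} = v_{7}  ⇒ sig = (2;(1))
  {1,5}:  v_{1} + v_{5} = v_{6}  ⇒ sig = (2;(1))
  {2,6}:  v_{2} + v_{6} = v_{1}  ⇒ sig = (2;(1))
  {5,7}:  v_{5} + v_{7} = v_{1}  ⇒ sig = (2;(1))
  {0,5}:  v_{0} + v_{5} = v_{4} + v_{7}  ⇒ sig = (2;(1,1))
  {0,6}:  v_{0} + v_{6} = v_{1} + v_{4} + v_{7}  ⇒ sig = (2;(1,1,1))
  {0,1}:  v_{0} + v_{1} = v_{4} + 2·v_{7}  ⇒ sig = (2;(1,2))
  {0,3}:  v_{0} + v_{3} = 2·v_{2}  ⇒ sig = (2;(2))
  {6,7}:  v_{6} + v_{7} = 2·v_{1}  ⇒ sig = (2;(2))
  {1,3,4}:  v_{1} + v_{3} + v_{4} = 0  ⇒ sig = (3;())
  {2,4,7}:  v_{2} + v_{4} + v_{7} = v_{0}  ⇒ sig = (3;(1))
  {3,4,6}:  v_{3} + v_{4} + v_{6} = v_{5}  ⇒ sig = (3;(1))
  {3,4,7}:  v_{3} + v_{4} + v_{7} = v_{2}  ⇒ sig = (3;(1))

Sorted signature multiset PRS(X):
    |P|=2: 10 collections, coeffs (), (1), (1), (1), (1), (1,1), (1,1,1), (1,2), (2), (2)
    |P|=3: 4 collections, coeffs (), (1), (1), (1)


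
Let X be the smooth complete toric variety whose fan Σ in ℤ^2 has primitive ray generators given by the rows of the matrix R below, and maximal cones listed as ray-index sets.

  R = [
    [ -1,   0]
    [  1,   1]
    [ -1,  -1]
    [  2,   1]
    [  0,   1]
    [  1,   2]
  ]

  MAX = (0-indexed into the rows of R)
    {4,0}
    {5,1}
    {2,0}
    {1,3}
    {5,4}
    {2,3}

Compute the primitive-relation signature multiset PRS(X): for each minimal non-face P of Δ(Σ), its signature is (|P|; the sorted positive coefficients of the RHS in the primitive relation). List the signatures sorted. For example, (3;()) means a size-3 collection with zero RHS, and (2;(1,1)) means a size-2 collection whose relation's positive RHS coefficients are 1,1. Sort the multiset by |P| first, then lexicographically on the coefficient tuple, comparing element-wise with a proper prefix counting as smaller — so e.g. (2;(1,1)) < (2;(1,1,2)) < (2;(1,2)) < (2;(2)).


Minimal non-faces — 9 found among 6 rays, 6 max cones:

  {1,2}:  v_{1} + v_{2} = 0  ⟹  sig = (2;())
  {0,1}:  v_{0} + v_{1} = v_{4}  ⟹  sig = (2;(1))
  {0,3}:  v_{0} + v_{3} = v_{1}  ⟹  sig = (2;(1))
  {1,4}:  v_{1} + v_{4} = v_{5}  ⟹  sig = (2;(1))
  {2,4}:  v_{2} + v_{4} = v_{0}  ⟹  sig = (2;(1))
  {2,5}:  v_{2} + v_{5} = v_{4}  ⟹  sig = (2;(1))
  {0,5}:  v_{0} + v_{5} = 2·v_{4}  ⟹  sig = (2;(2))
  {3,4}:  v_{3} + v_{4} = 2·v_{1}  ⟹  sig = (2;(2))
  {3,5}:  v_{3} + v_{5} = 3·v_{1}  ⟹  sig = (2;(3))

Hence PRS(X_Σ) =
    (2;())
    (2;(1))
    (2;(1))
    (2;(1))
    (2;(1))
    (2;(1))
    (2;(2))
    (2;(2))
    (2;(3))


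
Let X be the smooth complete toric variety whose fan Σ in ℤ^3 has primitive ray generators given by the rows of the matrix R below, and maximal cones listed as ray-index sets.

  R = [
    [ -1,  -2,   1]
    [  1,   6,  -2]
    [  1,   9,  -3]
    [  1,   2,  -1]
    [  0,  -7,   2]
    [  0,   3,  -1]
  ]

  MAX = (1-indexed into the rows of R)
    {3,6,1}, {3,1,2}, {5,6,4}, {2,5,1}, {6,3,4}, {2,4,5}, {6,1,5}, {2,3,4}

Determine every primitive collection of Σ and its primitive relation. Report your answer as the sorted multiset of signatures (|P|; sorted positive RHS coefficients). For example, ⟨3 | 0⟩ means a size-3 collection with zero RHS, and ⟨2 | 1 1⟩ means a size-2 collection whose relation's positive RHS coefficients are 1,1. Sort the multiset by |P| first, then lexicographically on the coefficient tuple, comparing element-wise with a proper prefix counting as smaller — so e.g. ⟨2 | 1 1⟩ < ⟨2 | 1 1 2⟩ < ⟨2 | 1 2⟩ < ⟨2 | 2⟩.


Σ has 3 primitive collections:

  P = {1,4}:  v_{1} + v_{4} = 0  ⟹  sig = ⟨2 | 0⟩
  P = {2,6}:  v_{2} + v_{6} = v_{3}  ⟹  sig = ⟨2 | 1⟩
  P = {3,5}:  v_{3} + v_{5} = v_{4}  ⟹  sig = ⟨2 | 1⟩

Sorted signature multiset PRS(X):
    |P|=2: 3 collections, coeffs (), (1), (1)


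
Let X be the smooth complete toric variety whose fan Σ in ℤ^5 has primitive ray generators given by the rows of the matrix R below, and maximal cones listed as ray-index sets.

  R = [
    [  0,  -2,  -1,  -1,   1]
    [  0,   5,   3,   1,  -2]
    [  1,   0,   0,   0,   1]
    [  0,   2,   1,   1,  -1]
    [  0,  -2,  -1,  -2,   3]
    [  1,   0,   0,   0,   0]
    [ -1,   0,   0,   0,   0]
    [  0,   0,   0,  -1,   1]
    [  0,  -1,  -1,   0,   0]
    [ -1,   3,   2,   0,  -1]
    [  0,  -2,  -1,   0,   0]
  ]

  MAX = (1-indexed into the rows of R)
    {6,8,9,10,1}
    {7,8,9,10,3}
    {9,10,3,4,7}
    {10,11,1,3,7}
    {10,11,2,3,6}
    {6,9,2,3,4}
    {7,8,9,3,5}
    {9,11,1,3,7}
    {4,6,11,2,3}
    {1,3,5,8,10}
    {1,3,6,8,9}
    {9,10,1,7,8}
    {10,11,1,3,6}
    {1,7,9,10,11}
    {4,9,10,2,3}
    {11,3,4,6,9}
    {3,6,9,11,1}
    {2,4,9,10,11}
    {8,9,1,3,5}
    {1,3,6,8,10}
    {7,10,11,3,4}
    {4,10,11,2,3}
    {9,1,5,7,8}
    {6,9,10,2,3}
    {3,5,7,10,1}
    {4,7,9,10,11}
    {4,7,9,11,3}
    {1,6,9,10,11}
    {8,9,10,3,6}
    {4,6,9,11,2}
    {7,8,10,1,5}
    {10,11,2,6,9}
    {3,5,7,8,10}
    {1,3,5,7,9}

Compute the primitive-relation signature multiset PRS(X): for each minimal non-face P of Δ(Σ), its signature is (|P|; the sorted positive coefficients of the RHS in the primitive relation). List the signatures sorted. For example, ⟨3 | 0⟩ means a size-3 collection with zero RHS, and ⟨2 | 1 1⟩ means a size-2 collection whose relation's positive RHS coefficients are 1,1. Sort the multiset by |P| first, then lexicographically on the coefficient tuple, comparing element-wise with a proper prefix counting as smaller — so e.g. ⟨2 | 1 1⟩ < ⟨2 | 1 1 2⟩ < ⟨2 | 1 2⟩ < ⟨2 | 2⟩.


Σ has 17 primitive collections:

  P={1,4}:  v_{1} + v_{4} = 0 — sig = ⟨2 | 0⟩
  P={6,7}:  v_{6} + v_{7} = 0 — sig = ⟨2 | 0⟩
  P={8,11}:  v_{8} + v_{11} = v_{1} — sig = ⟨2 | 1⟩
  P={1,2}:  v_{1} + v_{2} = v_{6} + v_{10} — sig = ⟨2 | 1 1⟩
  P={2,7}:  v_{2} + v_{7} = v_{4} + v_{10} — sig = ⟨2 | 1 1⟩
  P={2,5}:  v_{2} + v_{5} = v_{3} + v_{8} + v_{10} — sig = ⟨2 | 1 1 1⟩
  P={4,5}:  v_{4} + v_{5} = v_{3} + v_{7} + v_{8} — sig = ⟨2 | 1 1 1⟩
  P={4,8}:  v_{4} + v_{8} = v_{3} + v_{9} + v_{10} — sig = ⟨2 | 1 1 1⟩
  P={5,6}:  v_{5} + v_{6} = v_{1} + v_{3} + v_{8} — sig = ⟨2 | 1 1 1⟩
  P={2,8}:  v_{2} + v_{8} = v_{3} + v_{6} + v_{9} + 2·v_{10} — sig = ⟨2 | 1 1 1 2⟩
  P={5,11}:  v_{5} + v_{11} = 2·v_{1} + v_{3} + v_{7} — sig = ⟨2 | 1 1 2⟩
  P={4,6,10}:  v_{4} + v_{6} + v_{10} = v_{2} — sig = ⟨3 | 1⟩
  P={5,9,10}:  v_{5} + v_{9} + v_{10} = v_{7} + 2·v_{8} — sig = ⟨3 | 1 2⟩
  P={3,9,10,11}:  v_{3} + v_{9} + v_{10} + v_{11} = 0 — sig = ⟨4 | 0⟩
  P={1,3,7,8}:  v_{1} + v_{3} + v_{7} + v_{8} = v_{5} — sig = ⟨4 | 1⟩
  P={1,3,9,10}:  v_{1} + v_{3} + v_{9} + v_{10} = v_{8} — sig = ⟨4 | 1⟩
  P={2,3,9,11}:  v_{2} + v_{3} + v_{9} + v_{11} = v_{4} + v_{6} — sig = ⟨4 | 1 1⟩

so the primitive-relation signature multiset is
{ ⟨2 | 0⟩ ×2,  ⟨2 | 1⟩,  ⟨2 | 1 1⟩ ×2,  ⟨2 | 1 1 1⟩ ×4,  ⟨2 | 1 1 1 2⟩,  ⟨2 | 1 1 2⟩,  ⟨3 | 1⟩,  ⟨3 | 1 2⟩,  ⟨4 | 0⟩,  ⟨4 | 1⟩ ×2,  ⟨4 | 1 1⟩ }


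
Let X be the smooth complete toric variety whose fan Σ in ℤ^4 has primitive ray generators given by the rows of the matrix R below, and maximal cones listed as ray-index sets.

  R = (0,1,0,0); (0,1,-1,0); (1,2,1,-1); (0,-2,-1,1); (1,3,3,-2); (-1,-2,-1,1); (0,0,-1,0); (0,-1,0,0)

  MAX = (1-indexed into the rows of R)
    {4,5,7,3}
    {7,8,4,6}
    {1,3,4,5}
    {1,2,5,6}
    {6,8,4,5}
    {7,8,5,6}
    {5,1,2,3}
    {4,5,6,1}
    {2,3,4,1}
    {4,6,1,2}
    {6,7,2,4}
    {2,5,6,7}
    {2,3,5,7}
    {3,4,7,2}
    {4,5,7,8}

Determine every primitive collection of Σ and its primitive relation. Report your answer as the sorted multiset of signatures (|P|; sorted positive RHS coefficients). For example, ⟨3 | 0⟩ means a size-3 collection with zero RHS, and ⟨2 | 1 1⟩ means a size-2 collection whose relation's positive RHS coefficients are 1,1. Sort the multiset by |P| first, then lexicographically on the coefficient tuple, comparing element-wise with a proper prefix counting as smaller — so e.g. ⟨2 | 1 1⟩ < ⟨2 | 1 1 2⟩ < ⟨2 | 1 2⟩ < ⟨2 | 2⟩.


Δ(Σ) — 8 vertices, 7 min non-faces:

  {1,8}:  v_{1} + v_{8} = 0  ⟹  sig = ⟨2 | 0⟩
  {3,6}:  v_{3} + v_{6} = 0  ⟹  sig = ⟨2 | 0⟩
  {1,7}:  v_{1} + v_{7} = v_{2}  ⟹  sig = ⟨2 | 1⟩
  {2,8}:  v_{2} + v_{8} = v_{7}  ⟹  sig = ⟨2 | 1⟩
  {3,8}:  v_{3} + v_{8} = v_{4} + v_{5} + v_{7}  ⟹  sig = ⟨2 | 1 1 1⟩
  {2,4,5}:  v_{2} + v_{4} + v_{5} = v_{3}  ⟹  sig = ⟨3 | 1⟩
  {4,5,6,7}:  v_{4} + v_{5} + v_{6} + v_{7} = v_{8}  ⟹  sig = ⟨4 | 1⟩

Signatures (|P|; sorted positive RHS coefficients), sorted:
    ⟨2 | 0⟩
    ⟨2 | 0⟩
    ⟨2 | 1⟩
    ⟨2 | 1⟩
    ⟨2 | 1 1 1⟩
    ⟨3 | 1⟩
    ⟨4 | 1⟩


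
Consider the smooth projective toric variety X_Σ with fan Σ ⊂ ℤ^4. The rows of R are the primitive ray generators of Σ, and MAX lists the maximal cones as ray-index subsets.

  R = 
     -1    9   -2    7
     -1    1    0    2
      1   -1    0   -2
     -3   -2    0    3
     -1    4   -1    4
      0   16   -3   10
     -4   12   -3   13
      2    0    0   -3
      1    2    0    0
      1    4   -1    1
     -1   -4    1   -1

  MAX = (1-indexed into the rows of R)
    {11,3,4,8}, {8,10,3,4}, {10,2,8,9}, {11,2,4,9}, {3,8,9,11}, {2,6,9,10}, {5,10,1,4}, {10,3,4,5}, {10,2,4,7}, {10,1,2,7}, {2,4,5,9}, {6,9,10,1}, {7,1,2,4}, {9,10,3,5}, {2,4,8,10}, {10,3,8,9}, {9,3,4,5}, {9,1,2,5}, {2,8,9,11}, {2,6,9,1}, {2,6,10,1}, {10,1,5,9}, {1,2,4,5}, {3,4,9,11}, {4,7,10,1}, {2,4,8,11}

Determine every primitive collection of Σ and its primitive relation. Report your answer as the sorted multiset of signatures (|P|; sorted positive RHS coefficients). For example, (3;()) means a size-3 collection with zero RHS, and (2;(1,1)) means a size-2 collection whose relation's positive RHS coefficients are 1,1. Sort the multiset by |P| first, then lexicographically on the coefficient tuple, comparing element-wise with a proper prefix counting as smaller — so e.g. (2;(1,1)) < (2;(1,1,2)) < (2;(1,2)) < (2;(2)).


Minimal non-faces — 24 found among 11 rays, 26 max cones:

  P={2,3}:  v_{2} + v_{3} = 0 ; sig = (2;())
  P={10,11}:  v_{10} + v_{11} = 0 ; sig = (2;())
  P={5,8}:  v_{5} + v_{8} = v_{10} ; sig = (2;(1))
  P={1,3}:  v_{1} + v_{3} = v_{5} + v_{10} ; sig = (2;(1,1))
  P={1,11}:  v_{1} + v_{11} = v_{2} + v_{5} ; sig = (2;(1,1))
  P={5,11}:  v_{5} + v_{11} = v_{4} + v_{9} ; sig = (2;(1,1))
  P={3,6}:  v_{3} + v_{6} = v_{1} + v_{9} + v_{10} ; sig = (2;(1,1,1))
  P={3,7}:  v_{3} + v_{7} = v_{1} + v_{4} + v_{10} ; sig = (2;(1,1,1))
  P={4,6}:  v_{4} + v_{6} = v_{1} + v_{2} + v_{5} ; sig = (2;(1,1,1))
  P={6,11}:  v_{6} + v_{11} = v_{1} + v_{2} + v_{9} ; sig = (2;(1,1,1))
  P={7,9}:  v_{7} + v_{9} = v_{1} + v_{2} + v_{5} ; sig = (2;(1,1,1))
  P={7,11}:  v_{7} + v_{11} = v_{1} + v_{2} + v_{4} ; sig = (2;(1,1,1))
  P={1,8}:  v_{1} + v_{8} = v_{2} + 2·v_{10} ; sig = (2;(1,2))
  P={5,6}:  v_{5} + v_{6} = 2·v_{1} + v_{9} ; sig = (2;(1,2))
  P={5,7}:  v_{5} + v_{7} = 2·v_{1} + v_{4} ; sig = (2;(1,2))
  P={6,8}:  v_{6} + v_{8} = 2·v_{2} + v_{9} + 3·v_{10} ; sig = (2;(1,2,3))
  P={7,8}:  v_{7} + v_{8} = 2·v_{2} + v_{4} + 3·v_{10} ; sig = (2;(1,2,3))
  P={6,7}:  v_{6} + v_{7} = 3·v_{1} + v_{2} ; sig = (2;(1,3))
  P={4,8,9}:  v_{4} + v_{8} + v_{9} = 0 ; sig = (3;())
  P={2,5,10}:  v_{2} + v_{5} + v_{10} = v_{1} ; sig = (3;(1))
  P={4,9,10}:  v_{4} + v_{9} + v_{10} = v_{5} ; sig = (3;(1))
  P={1,4,9}:  v_{1} + v_{4} + v_{9} = v_{2} + 2·v_{5} ; sig = (3;(1,2))
  P={1,2,4,10}:  v_{1} + v_{2} + v_{4} + v_{10} = v_{7} ; sig = (4;(1))
  P={1,2,9,10}:  v_{1} + v_{2} + v_{9} + v_{10} = v_{6} ; sig = (4;(1))

Hence PRS(X_Σ) =
[(2;()), (2;()), (2;(1)), (2;(1,1)), (2;(1,1)), (2;(1,1)), (2;(1,1,1)), (2;(1,1,1)), (2;(1,1,1)), (2;(1,1,1)), (2;(1,1,1)), (2;(1,1,1)), (2;(1,2)), (2;(1,2)), (2;(1,2)), (2;(1,2,3)), (2;(1,2,3)), (2;(1,3)), (3;()), (3;(1)), (3;(1)), (3;(1,2)), (4;(1)), (4;(1))]
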